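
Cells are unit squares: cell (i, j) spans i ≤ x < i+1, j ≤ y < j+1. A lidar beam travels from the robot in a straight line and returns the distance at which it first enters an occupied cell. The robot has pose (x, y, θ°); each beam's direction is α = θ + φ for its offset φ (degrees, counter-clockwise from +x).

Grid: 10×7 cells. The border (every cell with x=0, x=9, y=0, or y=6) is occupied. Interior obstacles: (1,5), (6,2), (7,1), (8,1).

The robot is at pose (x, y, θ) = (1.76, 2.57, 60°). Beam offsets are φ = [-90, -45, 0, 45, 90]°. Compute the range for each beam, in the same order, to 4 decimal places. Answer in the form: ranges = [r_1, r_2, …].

ranges = [3.1400, 7.4954, 3.9606, 2.5157, 0.8776]

beam 1: φ=-90°, α=330°
  direction (0.8660, -0.5000); cell (1,2); t to first gridline: x 0.2771, y 1.1400 (then +1.1547 / +2.0000)
    (2,2) via x @ 0.2771
    (2,1) via y @ 1.1400
    (3,1) via x @ 1.4318
    (4,1) via x @ 2.5865
    (4,0) via y @ 3.1400  # hit
  → r_1 = 3.1400
beam 2: φ=-45°, α=15°
  direction (0.9659, 0.2588); cell (1,2); t to first gridline: x 0.2485, y 1.6614 (then +1.0353 / +3.8637)
    (2,2) via x @ 0.2485
    (3,2) via x @ 1.2837
    (3,3) via y @ 1.6614
    (4,3) via x @ 2.3190
    (5,3) via x @ 3.3543
    (6,3) via x @ 4.3896
    (7,3) via x @ 5.4248
    (7,4) via y @ 5.5251
    (8,4) via x @ 6.4601
    (9,4) via x @ 7.4954  # hit
  → r_2 = 7.4954
beam 3: φ=0°, α=60°
  direction (0.5000, 0.8660); cell (1,2); t to first gridline: x 0.4800, y 0.4965 (then +2.0000 / +1.1547)
    (2,2) via x @ 0.4800
    (2,3) via y @ 0.4965
    (2,4) via y @ 1.6512
    (3,4) via x @ 2.4800
    (3,5) via y @ 2.8059
    (3,6) via y @ 3.9606  # hit
  → r_3 = 3.9606
beam 4: φ=45°, α=105°
  direction (-0.2588, 0.9659); cell (1,2); t to first gridline: x 2.9364, y 0.4452 (then +3.8637 / +1.0353)
    (1,3) via y @ 0.4452
    (1,4) via y @ 1.4804
    (1,5) via y @ 2.5157  # hit
  → r_4 = 2.5157
beam 5: φ=90°, α=150°
  direction (-0.8660, 0.5000); cell (1,2); t to first gridline: x 0.8776, y 0.8600 (then +1.1547 / +2.0000)
    (1,3) via y @ 0.8600
    (0,3) via x @ 0.8776  # hit
  → r_5 = 0.8776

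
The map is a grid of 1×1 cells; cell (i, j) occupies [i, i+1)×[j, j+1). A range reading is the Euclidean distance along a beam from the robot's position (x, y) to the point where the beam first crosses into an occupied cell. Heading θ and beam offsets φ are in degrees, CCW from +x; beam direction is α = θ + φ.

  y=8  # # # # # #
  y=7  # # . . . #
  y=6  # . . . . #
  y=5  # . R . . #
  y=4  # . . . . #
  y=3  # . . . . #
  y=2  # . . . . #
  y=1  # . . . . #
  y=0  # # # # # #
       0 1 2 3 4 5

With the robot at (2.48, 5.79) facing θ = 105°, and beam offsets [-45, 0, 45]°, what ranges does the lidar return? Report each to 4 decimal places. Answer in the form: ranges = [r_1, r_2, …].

ranges = [2.5519, 1.8546, 1.7090]

beam 1: φ=-45°, α=60°
  cosα=0.5000 sinα=0.8660 | (2,5) | tMaxX 1.0400 tMaxY 0.2425 | tΔX 2.0000 tΔY 1.1547
    t=0.2425 [y] (2,6)
    t=1.0400 [x] (3,6)
    t=1.3972 [y] (3,7)
    t=2.5519 [y] (3,8) — stop
  → r_1 = 2.5519
beam 2: φ=0°, α=105°
  cosα=-0.2588 sinα=0.9659 | (2,5) | tMaxX 1.8546 tMaxY 0.2174 | tΔX 3.8637 tΔY 1.0353
    t=0.2174 [y] (2,6)
    t=1.2527 [y] (2,7)
    t=1.8546 [x] (1,7) — stop
  → r_2 = 1.8546
beam 3: φ=45°, α=150°
  cosα=-0.8660 sinα=0.5000 | (2,5) | tMaxX 0.5543 tMaxY 0.4200 | tΔX 1.1547 tΔY 2.0000
    t=0.4200 [y] (2,6)
    t=0.5543 [x] (1,6)
    t=1.7090 [x] (0,6) — stop
  → r_3 = 1.7090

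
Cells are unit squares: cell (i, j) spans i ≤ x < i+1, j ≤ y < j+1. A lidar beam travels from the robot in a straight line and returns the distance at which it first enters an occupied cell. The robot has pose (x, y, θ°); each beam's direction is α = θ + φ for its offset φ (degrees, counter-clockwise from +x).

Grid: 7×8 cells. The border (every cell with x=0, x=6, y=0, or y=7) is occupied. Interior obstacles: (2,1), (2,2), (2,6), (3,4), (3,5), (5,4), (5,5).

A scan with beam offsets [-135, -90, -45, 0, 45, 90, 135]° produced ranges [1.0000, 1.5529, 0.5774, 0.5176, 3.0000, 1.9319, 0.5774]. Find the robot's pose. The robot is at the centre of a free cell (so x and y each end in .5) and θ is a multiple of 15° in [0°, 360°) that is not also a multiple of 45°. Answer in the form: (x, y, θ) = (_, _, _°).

The pose lattice has 23·16 = 368 candidates. Test each by forward raycasting.
  (2.5, 3.5, 255°): beam 1 = 3.0000 ≠ 1.0000 ✗
  (4.5, 3.5, 300°): beam 1 = 3.6235 ≠ 1.0000 ✗
  (3.5, 1.5, 60°): beam 1 = 0.5176 ≠ 1.0000 ✗
  (1.5, 6.5, 15°): beam 2 = 3.6235 ≠ 1.5529 ✗
  …
  (1.5, 2.5, 15°): r_1=1.0000, r_2=1.5529, r_3=0.5774, r_4=0.5176, r_5=3.0000, r_6=1.9319, r_7=0.5774 — all match ✓
Unique over the lattice → pose = (1.5, 2.5, 15°).

(x, y, θ) = (1.5, 2.5, 15°)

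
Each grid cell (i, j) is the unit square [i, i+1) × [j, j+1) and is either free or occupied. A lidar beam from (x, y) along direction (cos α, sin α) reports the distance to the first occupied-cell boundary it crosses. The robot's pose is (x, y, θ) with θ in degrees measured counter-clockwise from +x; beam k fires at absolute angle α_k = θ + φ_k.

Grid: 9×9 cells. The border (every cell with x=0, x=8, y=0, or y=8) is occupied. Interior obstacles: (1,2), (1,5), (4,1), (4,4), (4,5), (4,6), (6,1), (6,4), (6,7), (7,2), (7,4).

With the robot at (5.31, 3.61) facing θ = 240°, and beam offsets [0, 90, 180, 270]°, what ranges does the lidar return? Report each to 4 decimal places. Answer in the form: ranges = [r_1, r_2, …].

beam 1: φ=0°, α=240°
  cosα=-0.5000 sinα=-0.8660 | (5,3) | tMaxX 0.6200 tMaxY 0.7044 | tΔX 2.0000 tΔY 1.1547
    t=0.6200 [x] (4,3)
    t=0.7044 [y] (4,2)
    t=1.8591 [y] (4,1) — stop
  → r_1 = 1.8591
beam 2: φ=90°, α=330°
  cosα=0.8660 sinα=-0.5000 | (5,3) | tMaxX 0.7967 tMaxY 1.2200 | tΔX 1.1547 tΔY 2.0000
    t=0.7967 [x] (6,3)
    t=1.2200 [y] (6,2)
    t=1.9514 [x] (7,2) — stop
  → r_2 = 1.9514
beam 3: φ=180°, α=60°
  cosα=0.5000 sinα=0.8660 | (5,3) | tMaxX 1.3800 tMaxY 0.4503 | tΔX 2.0000 tΔY 1.1547
    t=0.4503 [y] (5,4)
    t=1.3800 [x] (6,4) — stop
  → r_3 = 1.3800
beam 4: φ=270°, α=150°
  cosα=-0.8660 sinα=0.5000 | (5,3) | tMaxX 0.3580 tMaxY 0.7800 | tΔX 1.1547 tΔY 2.0000
    t=0.3580 [x] (4,3)
    t=0.7800 [y] (4,4) — stop
  → r_4 = 0.7800

ranges = [1.8591, 1.9514, 1.3800, 0.7800]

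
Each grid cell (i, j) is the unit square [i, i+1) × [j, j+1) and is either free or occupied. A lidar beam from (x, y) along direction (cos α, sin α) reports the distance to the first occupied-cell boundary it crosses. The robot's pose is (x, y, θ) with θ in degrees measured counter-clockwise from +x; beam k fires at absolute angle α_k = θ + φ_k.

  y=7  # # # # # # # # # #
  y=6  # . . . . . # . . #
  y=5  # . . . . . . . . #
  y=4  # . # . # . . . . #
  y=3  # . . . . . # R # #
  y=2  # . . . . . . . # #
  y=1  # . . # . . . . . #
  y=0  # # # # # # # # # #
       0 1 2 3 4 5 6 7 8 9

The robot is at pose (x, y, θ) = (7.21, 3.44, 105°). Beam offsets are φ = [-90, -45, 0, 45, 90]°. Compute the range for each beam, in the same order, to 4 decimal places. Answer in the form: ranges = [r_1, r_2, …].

ranges = [0.8179, 3.5800, 2.6503, 0.2425, 0.2174]

beam 1: φ=-90°, α=15°
  dir = (cos 15°, sin 15°) = (0.9659, 0.2588); from cell (7,3)
  next x-line at t=0.8179, next y-line at t=2.1637; Δt_x=1.0353, Δt_y=3.8637
    x: enter (8,3) at t=0.8179 ← occupied
  → r_1 = 0.8179
beam 2: φ=-45°, α=60°
  dir = (cos 60°, sin 60°) = (0.5000, 0.8660); from cell (7,3)
  next x-line at t=1.5800, next y-line at t=0.6466; Δt_x=2.0000, Δt_y=1.1547
    y: enter (7,4) at t=0.6466
    x: enter (8,4) at t=1.5800
    y: enter (8,5) at t=1.8013
    y: enter (8,6) at t=2.9560
    x: enter (9,6) at t=3.5800 ← occupied
  → r_2 = 3.5800
beam 3: φ=0°, α=105°
  dir = (cos 105°, sin 105°) = (-0.2588, 0.9659); from cell (7,3)
  next x-line at t=0.8114, next y-line at t=0.5798; Δt_x=3.8637, Δt_y=1.0353
    y: enter (7,4) at t=0.5798
    x: enter (6,4) at t=0.8114
    y: enter (6,5) at t=1.6150
    y: enter (6,6) at t=2.6503 ← occupied
  → r_3 = 2.6503
beam 4: φ=45°, α=150°
  dir = (cos 150°, sin 150°) = (-0.8660, 0.5000); from cell (7,3)
  next x-line at t=0.2425, next y-line at t=1.1200; Δt_x=1.1547, Δt_y=2.0000
    x: enter (6,3) at t=0.2425 ← occupied
  → r_4 = 0.2425
beam 5: φ=90°, α=195°
  dir = (cos 195°, sin 195°) = (-0.9659, -0.2588); from cell (7,3)
  next x-line at t=0.2174, next y-line at t=1.7000; Δt_x=1.0353, Δt_y=3.8637
    x: enter (6,3) at t=0.2174 ← occupied
  → r_5 = 0.2174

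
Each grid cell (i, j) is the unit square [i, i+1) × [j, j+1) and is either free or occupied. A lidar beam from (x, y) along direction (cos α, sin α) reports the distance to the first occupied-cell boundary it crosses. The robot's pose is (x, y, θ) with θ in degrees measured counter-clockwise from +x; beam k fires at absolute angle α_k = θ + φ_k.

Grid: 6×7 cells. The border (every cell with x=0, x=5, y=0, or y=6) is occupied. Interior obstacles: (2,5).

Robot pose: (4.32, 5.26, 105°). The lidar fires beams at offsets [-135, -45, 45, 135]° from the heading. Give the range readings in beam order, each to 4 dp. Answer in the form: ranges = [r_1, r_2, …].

ranges = [0.7852, 0.8545, 1.4800, 4.9190]

beam 1: φ=-135°, α=330°
  direction (0.8660, -0.5000); cell (4,5); t to first gridline: x 0.7852, y 0.5200 (then +1.1547 / +2.0000)
    (4,4) via y @ 0.5200
    (5,4) via x @ 0.7852  # hit
  → r_1 = 0.7852
beam 2: φ=-45°, α=60°
  direction (0.5000, 0.8660); cell (4,5); t to first gridline: x 1.3600, y 0.8545 (then +2.0000 / +1.1547)
    (4,6) via y @ 0.8545  # hit
  → r_2 = 0.8545
beam 3: φ=45°, α=150°
  direction (-0.8660, 0.5000); cell (4,5); t to first gridline: x 0.3695, y 1.4800 (then +1.1547 / +2.0000)
    (3,5) via x @ 0.3695
    (3,6) via y @ 1.4800  # hit
  → r_3 = 1.4800
beam 4: φ=135°, α=240°
  direction (-0.5000, -0.8660); cell (4,5); t to first gridline: x 0.6400, y 0.3002 (then +2.0000 / +1.1547)
    (4,4) via y @ 0.3002
    (3,4) via x @ 0.6400
    (3,3) via y @ 1.4549
    (3,2) via y @ 2.6096
    (2,2) via x @ 2.6400
    (2,1) via y @ 3.7643
    (1,1) via x @ 4.6400
    (1,0) via y @ 4.9190  # hit
  → r_4 = 4.9190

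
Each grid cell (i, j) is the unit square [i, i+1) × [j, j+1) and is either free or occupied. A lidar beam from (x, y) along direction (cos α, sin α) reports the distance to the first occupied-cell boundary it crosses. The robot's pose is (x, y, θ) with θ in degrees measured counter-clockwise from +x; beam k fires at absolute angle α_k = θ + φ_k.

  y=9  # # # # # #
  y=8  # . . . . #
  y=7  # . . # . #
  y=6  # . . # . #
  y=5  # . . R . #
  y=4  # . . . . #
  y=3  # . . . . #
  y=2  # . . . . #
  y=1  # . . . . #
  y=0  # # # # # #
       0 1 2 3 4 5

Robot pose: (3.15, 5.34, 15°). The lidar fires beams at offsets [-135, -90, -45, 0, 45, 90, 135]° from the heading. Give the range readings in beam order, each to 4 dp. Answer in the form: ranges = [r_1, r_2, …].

ranges = [4.3000, 4.4931, 2.1362, 1.9153, 0.7621, 3.7891, 2.4826]

beam 1: φ=-135°, α=240°
  direction (-0.5000, -0.8660); cell (3,5); t to first gridline: x 0.3000, y 0.3926 (then +2.0000 / +1.1547)
    (2,5) via x @ 0.3000
    (2,4) via y @ 0.3926
    (2,3) via y @ 1.5473
    (1,3) via x @ 2.3000
    (1,2) via y @ 2.7020
    (1,1) via y @ 3.8567
    (0,1) via x @ 4.3000  # hit
  → r_1 = 4.3000
beam 2: φ=-90°, α=285°
  direction (0.2588, -0.9659); cell (3,5); t to first gridline: x 3.2841, y 0.3520 (then +3.8637 / +1.0353)
    (3,4) via y @ 0.3520
    (3,3) via y @ 1.3873
    (3,2) via y @ 2.4225
    (4,2) via x @ 3.2841
    (4,1) via y @ 3.4578
    (4,0) via y @ 4.4931  # hit
  → r_2 = 4.4931
beam 3: φ=-45°, α=330°
  direction (0.8660, -0.5000); cell (3,5); t to first gridline: x 0.9815, y 0.6800 (then +1.1547 / +2.0000)
    (3,4) via y @ 0.6800
    (4,4) via x @ 0.9815
    (5,4) via x @ 2.1362  # hit
  → r_3 = 2.1362
beam 4: φ=0°, α=15°
  direction (0.9659, 0.2588); cell (3,5); t to first gridline: x 0.8800, y 2.5500 (then +1.0353 / +3.8637)
    (4,5) via x @ 0.8800
    (5,5) via x @ 1.9153  # hit
  → r_4 = 1.9153
beam 5: φ=45°, α=60°
  direction (0.5000, 0.8660); cell (3,5); t to first gridline: x 1.7000, y 0.7621 (then +2.0000 / +1.1547)
    (3,6) via y @ 0.7621  # hit
  → r_5 = 0.7621
beam 6: φ=90°, α=105°
  direction (-0.2588, 0.9659); cell (3,5); t to first gridline: x 0.5796, y 0.6833 (then +3.8637 / +1.0353)
    (2,5) via x @ 0.5796
    (2,6) via y @ 0.6833
    (2,7) via y @ 1.7186
    (2,8) via y @ 2.7538
    (2,9) via y @ 3.7891  # hit
  → r_6 = 3.7891
beam 7: φ=135°, α=150°
  direction (-0.8660, 0.5000); cell (3,5); t to first gridline: x 0.1732, y 1.3200 (then +1.1547 / +2.0000)
    (2,5) via x @ 0.1732
    (2,6) via y @ 1.3200
    (1,6) via x @ 1.3279
    (0,6) via x @ 2.4826  # hit
  → r_7 = 2.4826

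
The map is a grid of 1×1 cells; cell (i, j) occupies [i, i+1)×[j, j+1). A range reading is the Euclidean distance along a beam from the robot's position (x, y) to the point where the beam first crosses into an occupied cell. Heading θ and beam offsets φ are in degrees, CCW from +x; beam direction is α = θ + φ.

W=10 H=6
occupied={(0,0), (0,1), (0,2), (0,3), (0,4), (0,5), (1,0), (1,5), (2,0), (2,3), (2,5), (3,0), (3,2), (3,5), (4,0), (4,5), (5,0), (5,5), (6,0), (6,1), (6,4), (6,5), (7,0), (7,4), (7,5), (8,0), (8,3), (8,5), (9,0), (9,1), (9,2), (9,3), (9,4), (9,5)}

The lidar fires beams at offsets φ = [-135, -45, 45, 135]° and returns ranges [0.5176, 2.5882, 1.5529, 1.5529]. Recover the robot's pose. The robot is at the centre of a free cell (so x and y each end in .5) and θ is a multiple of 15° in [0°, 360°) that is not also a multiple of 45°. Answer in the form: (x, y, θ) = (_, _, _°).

(x, y, θ) = (6.5, 3.5, 240°)

Candidates: 26 free-cell centres × 16 headings = 416 poses. Raycast each; keep the one whose scan matches to 4 dp.
  (5.5, 1.5, 150°): beam 2 = 3.6235 ≠ 2.5882 ✗
  (5.5, 3.5, 345°): beam 1 = 1.7321 ≠ 0.5176 ✗
  (3.5, 3.5, 75°): beam 1 = 0.5774 ≠ 0.5176 ✗
  …
  (6.5, 3.5, 240°): r_1=0.5176, r_2=2.5882, r_3=1.5529, r_4=1.5529 — all match ✓
Unique over the lattice → pose = (6.5, 3.5, 240°).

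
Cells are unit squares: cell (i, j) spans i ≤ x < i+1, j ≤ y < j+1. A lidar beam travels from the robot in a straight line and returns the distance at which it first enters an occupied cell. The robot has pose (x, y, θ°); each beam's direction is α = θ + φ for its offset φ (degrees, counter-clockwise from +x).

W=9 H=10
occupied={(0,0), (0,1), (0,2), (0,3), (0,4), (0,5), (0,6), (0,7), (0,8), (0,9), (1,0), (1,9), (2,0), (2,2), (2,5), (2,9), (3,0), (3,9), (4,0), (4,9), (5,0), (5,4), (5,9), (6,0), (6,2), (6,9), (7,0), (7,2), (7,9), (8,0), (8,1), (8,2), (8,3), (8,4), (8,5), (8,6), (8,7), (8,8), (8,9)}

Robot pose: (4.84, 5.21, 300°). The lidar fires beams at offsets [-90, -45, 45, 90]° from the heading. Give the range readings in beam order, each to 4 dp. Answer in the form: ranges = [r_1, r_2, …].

beam 1: φ=-90°, α=210°
  dir = (cos 210°, sin 210°) = (-0.8660, -0.5000); from cell (4,5)
  next x-line at t=0.9699, next y-line at t=0.4200; Δt_x=1.1547, Δt_y=2.0000
    y: enter (4,4) at t=0.4200
    x: enter (3,4) at t=0.9699
    x: enter (2,4) at t=2.1246
    y: enter (2,3) at t=2.4200
    x: enter (1,3) at t=3.2793
    y: enter (1,2) at t=4.4200
    x: enter (0,2) at t=4.4341 ← occupied
  → r_1 = 4.4341
beam 2: φ=-45°, α=255°
  dir = (cos 255°, sin 255°) = (-0.2588, -0.9659); from cell (4,5)
  next x-line at t=3.2455, next y-line at t=0.2174; Δt_x=3.8637, Δt_y=1.0353
    y: enter (4,4) at t=0.2174
    y: enter (4,3) at t=1.2527
    y: enter (4,2) at t=2.2880
    x: enter (3,2) at t=3.2455
    y: enter (3,1) at t=3.3232
    y: enter (3,0) at t=4.3585 ← occupied
  → r_2 = 4.3585
beam 3: φ=45°, α=345°
  dir = (cos 345°, sin 345°) = (0.9659, -0.2588); from cell (4,5)
  next x-line at t=0.1656, next y-line at t=0.8114; Δt_x=1.0353, Δt_y=3.8637
    x: enter (5,5) at t=0.1656
    y: enter (5,4) at t=0.8114 ← occupied
  → r_3 = 0.8114
beam 4: φ=90°, α=30°
  dir = (cos 30°, sin 30°) = (0.8660, 0.5000); from cell (4,5)
  next x-line at t=0.1848, next y-line at t=1.5800; Δt_x=1.1547, Δt_y=2.0000
    x: enter (5,5) at t=0.1848
    x: enter (6,5) at t=1.3395
    y: enter (6,6) at t=1.5800
    x: enter (7,6) at t=2.4942
    y: enter (7,7) at t=3.5800
    x: enter (8,7) at t=3.6489 ← occupied
  → r_4 = 3.6489

ranges = [4.4341, 4.3585, 0.8114, 3.6489]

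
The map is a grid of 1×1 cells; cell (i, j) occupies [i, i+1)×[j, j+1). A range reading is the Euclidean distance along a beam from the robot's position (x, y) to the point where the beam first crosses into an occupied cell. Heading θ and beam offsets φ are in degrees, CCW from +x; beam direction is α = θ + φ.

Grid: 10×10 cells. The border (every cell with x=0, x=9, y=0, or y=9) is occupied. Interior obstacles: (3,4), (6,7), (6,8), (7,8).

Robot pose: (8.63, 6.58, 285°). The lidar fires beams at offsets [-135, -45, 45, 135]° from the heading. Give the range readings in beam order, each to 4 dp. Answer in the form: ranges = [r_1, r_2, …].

ranges = [1.8822, 6.4432, 0.4272, 0.7400]

beam 1: φ=-135°, α=150°
  direction (-0.8660, 0.5000); cell (8,6); t to first gridline: x 0.7275, y 0.8400 (then +1.1547 / +2.0000)
    (7,6) via x @ 0.7275
    (7,7) via y @ 0.8400
    (6,7) via x @ 1.8822  # hit
  → r_1 = 1.8822
beam 2: φ=-45°, α=240°
  direction (-0.5000, -0.8660); cell (8,6); t to first gridline: x 1.2600, y 0.6697 (then +2.0000 / +1.1547)
    (8,5) via y @ 0.6697
    (7,5) via x @ 1.2600
    (7,4) via y @ 1.8244
    (7,3) via y @ 2.9791
    (6,3) via x @ 3.2600
    (6,2) via y @ 4.1338
    (5,2) via x @ 5.2600
    (5,1) via y @ 5.2885
    (5,0) via y @ 6.4432  # hit
  → r_2 = 6.4432
beam 3: φ=45°, α=330°
  direction (0.8660, -0.5000); cell (8,6); t to first gridline: x 0.4272, y 1.1600 (then +1.1547 / +2.0000)
    (9,6) via x @ 0.4272  # hit
  → r_3 = 0.4272
beam 4: φ=135°, α=60°
  direction (0.5000, 0.8660); cell (8,6); t to first gridline: x 0.7400, y 0.4850 (then +2.0000 / +1.1547)
    (8,7) via y @ 0.4850
    (9,7) via x @ 0.7400  # hit
  → r_4 = 0.7400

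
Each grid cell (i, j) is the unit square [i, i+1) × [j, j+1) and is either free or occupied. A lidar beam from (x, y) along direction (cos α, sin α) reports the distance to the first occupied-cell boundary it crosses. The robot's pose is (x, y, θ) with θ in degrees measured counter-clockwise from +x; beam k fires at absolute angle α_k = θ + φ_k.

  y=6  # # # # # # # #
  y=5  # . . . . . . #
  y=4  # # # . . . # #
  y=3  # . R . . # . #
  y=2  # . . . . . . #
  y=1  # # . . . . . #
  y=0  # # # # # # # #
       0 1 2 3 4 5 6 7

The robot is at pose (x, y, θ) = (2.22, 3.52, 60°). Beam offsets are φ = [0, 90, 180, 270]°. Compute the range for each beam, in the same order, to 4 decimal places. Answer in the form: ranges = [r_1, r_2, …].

beam 1: φ=0°, α=60°
  d=(0.5000,0.8660)  start (2,3)  tX=1.5600 tY=0.5543  stride 1/|dx|=2.0000 1/|dy|=1.1547
    cross y-line → (2,4), t=0.5543 (wall)
  → r_1 = 0.5543
beam 2: φ=90°, α=150°
  d=(-0.8660,0.5000)  start (2,3)  tX=0.2540 tY=0.9600  stride 1/|dx|=1.1547 1/|dy|=2.0000
    cross x-line → (1,3), t=0.2540
    cross y-line → (1,4), t=0.9600 (wall)
  → r_2 = 0.9600
beam 3: φ=180°, α=240°
  d=(-0.5000,-0.8660)  start (2,3)  tX=0.4400 tY=0.6004  stride 1/|dx|=2.0000 1/|dy|=1.1547
    cross x-line → (1,3), t=0.4400
    cross y-line → (1,2), t=0.6004
    cross y-line → (1,1), t=1.7551 (wall)
  → r_3 = 1.7551
beam 4: φ=270°, α=330°
  d=(0.8660,-0.5000)  start (2,3)  tX=0.9007 tY=1.0400  stride 1/|dx|=1.1547 1/|dy|=2.0000
    cross x-line → (3,3), t=0.9007
    cross y-line → (3,2), t=1.0400
    cross x-line → (4,2), t=2.0554
    cross y-line → (4,1), t=3.0400
    cross x-line → (5,1), t=3.2101
    cross x-line → (6,1), t=4.3648
    cross y-line → (6,0), t=5.0400 (wall)
  → r_4 = 5.0400

ranges = [0.5543, 0.9600, 1.7551, 5.0400]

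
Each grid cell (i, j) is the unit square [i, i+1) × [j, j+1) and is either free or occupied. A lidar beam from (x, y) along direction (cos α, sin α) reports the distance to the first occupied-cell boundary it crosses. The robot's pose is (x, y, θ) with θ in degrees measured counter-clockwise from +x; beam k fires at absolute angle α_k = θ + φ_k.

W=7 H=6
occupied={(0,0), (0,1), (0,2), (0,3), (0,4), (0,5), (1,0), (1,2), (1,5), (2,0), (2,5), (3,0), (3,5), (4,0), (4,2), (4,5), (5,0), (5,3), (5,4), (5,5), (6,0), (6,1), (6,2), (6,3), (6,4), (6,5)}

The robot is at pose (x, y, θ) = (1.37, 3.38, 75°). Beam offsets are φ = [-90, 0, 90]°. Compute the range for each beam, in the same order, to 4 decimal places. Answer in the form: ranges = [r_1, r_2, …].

ranges = [2.7228, 1.6771, 0.3831]

beam 1: φ=-90°, α=345°
  direction (0.9659, -0.2588); cell (1,3); t to first gridline: x 0.6522, y 1.4682 (then +1.0353 / +3.8637)
    (2,3) via x @ 0.6522
    (2,2) via y @ 1.4682
    (3,2) via x @ 1.6875
    (4,2) via x @ 2.7228  # hit
  → r_1 = 2.7228
beam 2: φ=0°, α=75°
  direction (0.2588, 0.9659); cell (1,3); t to first gridline: x 2.4341, y 0.6419 (then +3.8637 / +1.0353)
    (1,4) via y @ 0.6419
    (1,5) via y @ 1.6771  # hit
  → r_2 = 1.6771
beam 3: φ=90°, α=165°
  direction (-0.9659, 0.2588); cell (1,3); t to first gridline: x 0.3831, y 2.3955 (then +1.0353 / +3.8637)
    (0,3) via x @ 0.3831  # hit
  → r_3 = 0.3831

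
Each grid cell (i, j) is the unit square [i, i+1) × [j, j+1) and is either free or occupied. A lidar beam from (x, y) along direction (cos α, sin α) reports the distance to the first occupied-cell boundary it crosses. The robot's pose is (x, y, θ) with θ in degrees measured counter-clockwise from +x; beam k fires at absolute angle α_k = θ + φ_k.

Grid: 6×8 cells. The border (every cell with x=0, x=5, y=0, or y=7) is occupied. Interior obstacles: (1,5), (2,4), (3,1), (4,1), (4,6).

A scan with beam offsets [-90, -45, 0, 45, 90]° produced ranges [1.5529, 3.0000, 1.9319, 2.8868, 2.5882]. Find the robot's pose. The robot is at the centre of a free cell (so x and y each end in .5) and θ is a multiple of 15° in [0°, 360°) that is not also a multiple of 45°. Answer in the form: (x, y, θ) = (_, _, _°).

(x, y, θ) = (3.5, 2.5, 105°)

Candidates: 19 free-cell centres × 16 headings = 304 poses. Raycast each; keep the one whose scan matches to 4 dp.
  (3.5, 5.5, 120°): beam 1 = 1.0000 ≠ 1.5529 ✗
  (4.5, 3.5, 345°): beam 2 = 1.0000 ≠ 3.0000 ✗
  (4.5, 4.5, 210°): beam 1 = 2.8868 ≠ 1.5529 ✗
  (2.5, 1.5, 210°): beam 1 = 3.0000 ≠ 1.5529 ✗
  …
  (3.5, 2.5, 105°): r_1=1.5529, r_2=3.0000, r_3=1.9319, r_4=2.8868, r_5=2.5882 — all match ✓
No second candidate reproduces the full scan.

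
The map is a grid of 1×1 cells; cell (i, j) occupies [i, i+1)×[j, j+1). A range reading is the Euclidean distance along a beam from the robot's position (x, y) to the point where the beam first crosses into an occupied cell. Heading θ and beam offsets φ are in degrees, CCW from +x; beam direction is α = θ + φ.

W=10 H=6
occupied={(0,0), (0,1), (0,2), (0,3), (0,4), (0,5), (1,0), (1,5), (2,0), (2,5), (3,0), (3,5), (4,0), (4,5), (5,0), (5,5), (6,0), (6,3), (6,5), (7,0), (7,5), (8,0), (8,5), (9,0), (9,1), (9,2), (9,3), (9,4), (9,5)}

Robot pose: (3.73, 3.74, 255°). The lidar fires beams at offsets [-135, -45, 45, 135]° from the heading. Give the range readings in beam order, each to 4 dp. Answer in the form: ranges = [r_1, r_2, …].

beam 1: φ=-135°, α=120°
  cosα=-0.5000 sinα=0.8660 | (3,3) | tMaxX 1.4600 tMaxY 0.3002 | tΔX 2.0000 tΔY 1.1547
    t=0.3002 [y] (3,4)
    t=1.4549 [y] (3,5) — stop
  → r_1 = 1.4549
beam 2: φ=-45°, α=210°
  cosα=-0.8660 sinα=-0.5000 | (3,3) | tMaxX 0.8429 tMaxY 1.4800 | tΔX 1.1547 tΔY 2.0000
    t=0.8429 [x] (2,3)
    t=1.4800 [y] (2,2)
    t=1.9976 [x] (1,2)
    t=3.1523 [x] (0,2) — stop
  → r_2 = 3.1523
beam 3: φ=45°, α=300°
  cosα=0.5000 sinα=-0.8660 | (3,3) | tMaxX 0.5400 tMaxY 0.8545 | tΔX 2.0000 tΔY 1.1547
    t=0.5400 [x] (4,3)
    t=0.8545 [y] (4,2)
    t=2.0092 [y] (4,1)
    t=2.5400 [x] (5,1)
    t=3.1639 [y] (5,0) — stop
  → r_3 = 3.1639
beam 4: φ=135°, α=30°
  cosα=0.8660 sinα=0.5000 | (3,3) | tMaxX 0.3118 tMaxY 0.5200 | tΔX 1.1547 tΔY 2.0000
    t=0.3118 [x] (4,3)
    t=0.5200 [y] (4,4)
    t=1.4665 [x] (5,4)
    t=2.5200 [y] (5,5) — stop
  → r_4 = 2.5200

ranges = [1.4549, 3.1523, 3.1639, 2.5200]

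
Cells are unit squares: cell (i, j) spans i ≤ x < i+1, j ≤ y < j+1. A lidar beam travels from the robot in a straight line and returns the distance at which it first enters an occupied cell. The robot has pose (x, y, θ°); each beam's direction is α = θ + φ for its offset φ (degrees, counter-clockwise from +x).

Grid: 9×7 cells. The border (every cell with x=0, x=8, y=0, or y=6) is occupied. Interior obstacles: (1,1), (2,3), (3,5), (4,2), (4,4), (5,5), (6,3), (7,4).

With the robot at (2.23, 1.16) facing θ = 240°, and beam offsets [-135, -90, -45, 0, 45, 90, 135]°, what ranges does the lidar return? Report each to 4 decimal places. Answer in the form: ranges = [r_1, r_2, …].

beam 1: φ=-135°, α=105°
  dir = (cos 105°, sin 105°) = (-0.2588, 0.9659); from cell (2,1)
  next x-line at t=0.8887, next y-line at t=0.8696; Δt_x=3.8637, Δt_y=1.0353
    y: enter (2,2) at t=0.8696
    x: enter (1,2) at t=0.8887
    y: enter (1,3) at t=1.9049
    y: enter (1,4) at t=2.9402
    y: enter (1,5) at t=3.9755
    x: enter (0,5) at t=4.7524 ← occupied
  → r_1 = 4.7524
beam 2: φ=-90°, α=150°
  dir = (cos 150°, sin 150°) = (-0.8660, 0.5000); from cell (2,1)
  next x-line at t=0.2656, next y-line at t=1.6800; Δt_x=1.1547, Δt_y=2.0000
    x: enter (1,1) at t=0.2656 ← occupied
  → r_2 = 0.2656
beam 3: φ=-45°, α=195°
  dir = (cos 195°, sin 195°) = (-0.9659, -0.2588); from cell (2,1)
  next x-line at t=0.2381, next y-line at t=0.6182; Δt_x=1.0353, Δt_y=3.8637
    x: enter (1,1) at t=0.2381 ← occupied
  → r_3 = 0.2381
beam 4: φ=0°, α=240°
  dir = (cos 240°, sin 240°) = (-0.5000, -0.8660); from cell (2,1)
  next x-line at t=0.4600, next y-line at t=0.1848; Δt_x=2.0000, Δt_y=1.1547
    y: enter (2,0) at t=0.1848 ← occupied
  → r_4 = 0.1848
beam 5: φ=45°, α=285°
  dir = (cos 285°, sin 285°) = (0.2588, -0.9659); from cell (2,1)
  next x-line at t=2.9751, next y-line at t=0.1656; Δt_x=3.8637, Δt_y=1.0353
    y: enter (2,0) at t=0.1656 ← occupied
  → r_5 = 0.1656
beam 6: φ=90°, α=330°
  dir = (cos 330°, sin 330°) = (0.8660, -0.5000); from cell (2,1)
  next x-line at t=0.8891, next y-line at t=0.3200; Δt_x=1.1547, Δt_y=2.0000
    y: enter (2,0) at t=0.3200 ← occupied
  → r_6 = 0.3200
beam 7: φ=135°, α=15°
  dir = (cos 15°, sin 15°) = (0.9659, 0.2588); from cell (2,1)
  next x-line at t=0.7972, next y-line at t=3.2455; Δt_x=1.0353, Δt_y=3.8637
    x: enter (3,1) at t=0.7972
    x: enter (4,1) at t=1.8324
    x: enter (5,1) at t=2.8677
    y: enter (5,2) at t=3.2455
    x: enter (6,2) at t=3.9030
    x: enter (7,2) at t=4.9383
    x: enter (8,2) at t=5.9735 ← occupied
  → r_7 = 5.9735

ranges = [4.7524, 0.2656, 0.2381, 0.1848, 0.1656, 0.3200, 5.9735]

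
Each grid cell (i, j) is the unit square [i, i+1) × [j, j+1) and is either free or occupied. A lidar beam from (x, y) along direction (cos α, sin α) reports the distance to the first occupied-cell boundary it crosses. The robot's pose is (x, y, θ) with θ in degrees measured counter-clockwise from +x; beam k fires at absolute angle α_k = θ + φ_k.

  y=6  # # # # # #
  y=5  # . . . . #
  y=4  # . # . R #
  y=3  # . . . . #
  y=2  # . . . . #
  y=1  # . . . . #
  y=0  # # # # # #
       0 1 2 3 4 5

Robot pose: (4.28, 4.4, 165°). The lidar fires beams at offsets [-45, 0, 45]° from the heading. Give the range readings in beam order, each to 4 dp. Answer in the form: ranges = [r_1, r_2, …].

beam 1: φ=-45°, α=120°
  direction (-0.5000, 0.8660); cell (4,4); t to first gridline: x 0.5600, y 0.6928 (then +2.0000 / +1.1547)
    (3,4) via x @ 0.5600
    (3,5) via y @ 0.6928
    (3,6) via y @ 1.8475  # hit
  → r_1 = 1.8475
beam 2: φ=0°, α=165°
  direction (-0.9659, 0.2588); cell (4,4); t to first gridline: x 0.2899, y 2.3182 (then +1.0353 / +3.8637)
    (3,4) via x @ 0.2899
    (2,4) via x @ 1.3252  # hit
  → r_2 = 1.3252
beam 3: φ=45°, α=210°
  direction (-0.8660, -0.5000); cell (4,4); t to first gridline: x 0.3233, y 0.8000 (then +1.1547 / +2.0000)
    (3,4) via x @ 0.3233
    (3,3) via y @ 0.8000
    (2,3) via x @ 1.4780
    (1,3) via x @ 2.6327
    (1,2) via y @ 2.8000
    (0,2) via x @ 3.7874  # hit
  → r_3 = 3.7874

ranges = [1.8475, 1.3252, 3.7874]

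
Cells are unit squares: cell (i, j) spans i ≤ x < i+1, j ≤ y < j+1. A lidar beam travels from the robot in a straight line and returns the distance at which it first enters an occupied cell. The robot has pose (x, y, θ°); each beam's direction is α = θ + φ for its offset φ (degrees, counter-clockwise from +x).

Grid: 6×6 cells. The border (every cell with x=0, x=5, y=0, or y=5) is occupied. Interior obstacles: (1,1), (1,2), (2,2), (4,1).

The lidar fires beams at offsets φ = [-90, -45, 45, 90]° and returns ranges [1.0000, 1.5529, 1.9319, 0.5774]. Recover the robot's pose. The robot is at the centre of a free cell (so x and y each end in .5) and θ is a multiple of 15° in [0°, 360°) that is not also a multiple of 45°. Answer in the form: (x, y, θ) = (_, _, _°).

(x, y, θ) = (1.5, 4.5, 330°)

Candidates: 12 free-cell centres × 16 headings = 192 poses. Raycast each; keep the one whose scan matches to 4 dp.
  (2.5, 4.5, 30°): beam 1 = 3.0000 ≠ 1.0000 ✗
  (4.5, 3.5, 330°): beam 1 = 2.8868 ≠ 1.0000 ✗
  (2.5, 1.5, 210°): beam 1 = 0.5774 ≠ 1.0000 ✗
  (2.5, 1.5, 75°): beam 1 = 1.5529 ≠ 1.0000 ✗
  (2.5, 3.5, 165°): beam 1 = 1.5529 ≠ 1.0000 ✗
  …
  (1.5, 4.5, 330°): r_1=1.0000, r_2=1.5529, r_3=1.9319, r_4=0.5774 — all match ✓
Only this pose fits every beam.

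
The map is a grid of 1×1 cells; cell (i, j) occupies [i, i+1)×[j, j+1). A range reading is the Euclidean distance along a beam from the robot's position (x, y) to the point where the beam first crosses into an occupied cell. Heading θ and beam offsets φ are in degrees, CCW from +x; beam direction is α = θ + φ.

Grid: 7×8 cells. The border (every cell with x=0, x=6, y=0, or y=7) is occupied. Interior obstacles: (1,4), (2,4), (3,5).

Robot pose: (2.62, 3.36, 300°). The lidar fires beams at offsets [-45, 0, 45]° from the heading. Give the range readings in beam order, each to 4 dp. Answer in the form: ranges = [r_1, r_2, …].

beam 1: φ=-45°, α=255°
  dir = (cos 255°, sin 255°) = (-0.2588, -0.9659); from cell (2,3)
  next x-line at t=2.3955, next y-line at t=0.3727; Δt_x=3.8637, Δt_y=1.0353
    y: enter (2,2) at t=0.3727
    y: enter (2,1) at t=1.4080
    x: enter (1,1) at t=2.3955
    y: enter (1,0) at t=2.4433 ← occupied
  → r_1 = 2.4433
beam 2: φ=0°, α=300°
  dir = (cos 300°, sin 300°) = (0.5000, -0.8660); from cell (2,3)
  next x-line at t=0.7600, next y-line at t=0.4157; Δt_x=2.0000, Δt_y=1.1547
    y: enter (2,2) at t=0.4157
    x: enter (3,2) at t=0.7600
    y: enter (3,1) at t=1.5704
    y: enter (3,0) at t=2.7251 ← occupied
  → r_2 = 2.7251
beam 3: φ=45°, α=345°
  dir = (cos 345°, sin 345°) = (0.9659, -0.2588); from cell (2,3)
  next x-line at t=0.3934, next y-line at t=1.3909; Δt_x=1.0353, Δt_y=3.8637
    x: enter (3,3) at t=0.3934
    y: enter (3,2) at t=1.3909
    x: enter (4,2) at t=1.4287
    x: enter (5,2) at t=2.4640
    x: enter (6,2) at t=3.4992 ← occupied
  → r_3 = 3.4992

ranges = [2.4433, 2.7251, 3.4992]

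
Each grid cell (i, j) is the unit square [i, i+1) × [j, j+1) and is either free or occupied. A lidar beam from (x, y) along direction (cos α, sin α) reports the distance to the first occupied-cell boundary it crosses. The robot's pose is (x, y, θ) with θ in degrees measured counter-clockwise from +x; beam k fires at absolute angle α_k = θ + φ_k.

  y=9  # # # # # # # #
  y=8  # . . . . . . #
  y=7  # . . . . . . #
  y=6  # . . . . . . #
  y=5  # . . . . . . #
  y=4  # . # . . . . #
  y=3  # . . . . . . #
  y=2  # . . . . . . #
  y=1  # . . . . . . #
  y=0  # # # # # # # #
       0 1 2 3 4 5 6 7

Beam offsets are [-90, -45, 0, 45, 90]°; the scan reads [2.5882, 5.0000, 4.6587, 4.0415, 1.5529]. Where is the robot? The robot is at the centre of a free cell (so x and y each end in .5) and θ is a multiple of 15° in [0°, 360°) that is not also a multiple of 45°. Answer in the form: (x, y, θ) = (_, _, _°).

Enumerate (i+0.5, j+0.5, θ) over the 47 free cells and 16 admissible headings. For each, cast all 5 beams and compare to the given ranges.
  (4.5, 8.5, 195°): beam 1 = 0.5176 ≠ 2.5882 ✗
  (6.5, 7.5, 105°): beam 1 = 0.5176 ≠ 2.5882 ✗
  (1.5, 1.5, 330°): beam 1 = 0.5774 ≠ 2.5882 ✗
  (5.5, 3.5, 210°): beam 1 = 6.3509 ≠ 2.5882 ✗
  …
  (4.5, 4.5, 105°): r_1=2.5882, r_2=5.0000, r_3=4.6587, r_4=4.0415, r_5=1.5529 — all match ✓
Unique over the lattice → pose = (4.5, 4.5, 105°).

(x, y, θ) = (4.5, 4.5, 105°)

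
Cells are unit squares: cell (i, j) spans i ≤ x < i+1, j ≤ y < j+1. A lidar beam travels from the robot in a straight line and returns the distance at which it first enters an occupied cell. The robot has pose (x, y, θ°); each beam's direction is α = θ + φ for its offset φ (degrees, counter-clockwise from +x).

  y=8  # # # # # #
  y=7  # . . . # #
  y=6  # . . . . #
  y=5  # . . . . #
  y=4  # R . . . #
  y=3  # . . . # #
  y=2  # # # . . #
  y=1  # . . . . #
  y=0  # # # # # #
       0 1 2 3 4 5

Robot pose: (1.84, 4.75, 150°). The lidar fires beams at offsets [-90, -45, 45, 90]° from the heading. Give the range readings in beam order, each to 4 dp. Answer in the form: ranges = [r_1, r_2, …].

beam 1: φ=-90°, α=60°
  d=(0.5000,0.8660)  start (1,4)  tX=0.3200 tY=0.2887  stride 1/|dx|=2.0000 1/|dy|=1.1547
    cross y-line → (1,5), t=0.2887
    cross x-line → (2,5), t=0.3200
    cross y-line → (2,6), t=1.4434
    cross x-line → (3,6), t=2.3200
    cross y-line → (3,7), t=2.5981
    cross y-line → (3,8), t=3.7528 (wall)
  → r_1 = 3.7528
beam 2: φ=-45°, α=105°
  d=(-0.2588,0.9659)  start (1,4)  tX=3.2455 tY=0.2588  stride 1/|dx|=3.8637 1/|dy|=1.0353
    cross y-line → (1,5), t=0.2588
    cross y-line → (1,6), t=1.2941
    cross y-line → (1,7), t=2.3294
    cross x-line → (0,7), t=3.2455 (wall)
  → r_2 = 3.2455
beam 3: φ=45°, α=195°
  d=(-0.9659,-0.2588)  start (1,4)  tX=0.8696 tY=2.8978  stride 1/|dx|=1.0353 1/|dy|=3.8637
    cross x-line → (0,4), t=0.8696 (wall)
  → r_3 = 0.8696
beam 4: φ=90°, α=240°
  d=(-0.5000,-0.8660)  start (1,4)  tX=1.6800 tY=0.8660  stride 1/|dx|=2.0000 1/|dy|=1.1547
    cross y-line → (1,3), t=0.8660
    cross x-line → (0,3), t=1.6800 (wall)
  → r_4 = 1.6800

ranges = [3.7528, 3.2455, 0.8696, 1.6800]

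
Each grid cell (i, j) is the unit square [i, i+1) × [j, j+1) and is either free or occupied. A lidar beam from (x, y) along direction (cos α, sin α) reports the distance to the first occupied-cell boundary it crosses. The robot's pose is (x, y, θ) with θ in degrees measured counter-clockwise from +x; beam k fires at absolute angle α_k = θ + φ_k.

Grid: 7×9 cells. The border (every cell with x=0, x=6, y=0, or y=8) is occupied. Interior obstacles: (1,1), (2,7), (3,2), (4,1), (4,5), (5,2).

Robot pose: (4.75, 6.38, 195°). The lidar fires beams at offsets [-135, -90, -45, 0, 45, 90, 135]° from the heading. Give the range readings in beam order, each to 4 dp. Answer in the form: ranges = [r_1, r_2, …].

ranges = [1.8706, 1.6771, 2.0207, 3.8823, 0.4388, 0.3934, 1.4434]

beam 1: φ=-135°, α=60°
  direction (0.5000, 0.8660); cell (4,6); t to first gridline: x 0.5000, y 0.7159 (then +2.0000 / +1.1547)
    (5,6) via x @ 0.5000
    (5,7) via y @ 0.7159
    (5,8) via y @ 1.8706  # hit
  → r_1 = 1.8706
beam 2: φ=-90°, α=105°
  direction (-0.2588, 0.9659); cell (4,6); t to first gridline: x 2.8978, y 0.6419 (then +3.8637 / +1.0353)
    (4,7) via y @ 0.6419
    (4,8) via y @ 1.6771  # hit
  → r_2 = 1.6771
beam 3: φ=-45°, α=150°
  direction (-0.8660, 0.5000); cell (4,6); t to first gridline: x 0.8660, y 1.2400 (then +1.1547 / +2.0000)
    (3,6) via x @ 0.8660
    (3,7) via y @ 1.2400
    (2,7) via x @ 2.0207  # hit
  → r_3 = 2.0207
beam 4: φ=0°, α=195°
  direction (-0.9659, -0.2588); cell (4,6); t to first gridline: x 0.7765, y 1.4682 (then +1.0353 / +3.8637)
    (3,6) via x @ 0.7765
    (3,5) via y @ 1.4682
    (2,5) via x @ 1.8117
    (1,5) via x @ 2.8470
    (0,5) via x @ 3.8823  # hit
  → r_4 = 3.8823
beam 5: φ=45°, α=240°
  direction (-0.5000, -0.8660); cell (4,6); t to first gridline: x 1.5000, y 0.4388 (then +2.0000 / +1.1547)
    (4,5) via y @ 0.4388  # hit
  → r_5 = 0.4388
beam 6: φ=90°, α=285°
  direction (0.2588, -0.9659); cell (4,6); t to first gridline: x 0.9659, y 0.3934 (then +3.8637 / +1.0353)
    (4,5) via y @ 0.3934  # hit
  → r_6 = 0.3934
beam 7: φ=135°, α=330°
  direction (0.8660, -0.5000); cell (4,6); t to first gridline: x 0.2887, y 0.7600 (then +1.1547 / +2.0000)
    (5,6) via x @ 0.2887
    (5,5) via y @ 0.7600
    (6,5) via x @ 1.4434  # hit
  → r_7 = 1.4434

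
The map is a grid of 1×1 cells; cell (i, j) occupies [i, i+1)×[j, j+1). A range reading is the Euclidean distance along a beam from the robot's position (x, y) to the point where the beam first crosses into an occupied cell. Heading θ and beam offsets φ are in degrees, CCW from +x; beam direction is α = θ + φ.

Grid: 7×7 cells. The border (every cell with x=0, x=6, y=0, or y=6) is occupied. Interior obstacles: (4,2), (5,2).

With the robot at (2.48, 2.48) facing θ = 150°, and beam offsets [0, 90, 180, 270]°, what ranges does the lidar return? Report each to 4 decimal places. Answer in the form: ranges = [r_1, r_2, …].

ranges = [1.7090, 1.7090, 2.9600, 4.0645]

beam 1: φ=0°, α=150°
  direction (-0.8660, 0.5000); cell (2,2); t to first gridline: x 0.5543, y 1.0400 (then +1.1547 / +2.0000)
    (1,2) via x @ 0.5543
    (1,3) via y @ 1.0400
    (0,3) via x @ 1.7090  # hit
  → r_1 = 1.7090
beam 2: φ=90°, α=240°
  direction (-0.5000, -0.8660); cell (2,2); t to first gridline: x 0.9600, y 0.5543 (then +2.0000 / +1.1547)
    (2,1) via y @ 0.5543
    (1,1) via x @ 0.9600
    (1,0) via y @ 1.7090  # hit
  → r_2 = 1.7090
beam 3: φ=180°, α=330°
  direction (0.8660, -0.5000); cell (2,2); t to first gridline: x 0.6004, y 0.9600 (then +1.1547 / +2.0000)
    (3,2) via x @ 0.6004
    (3,1) via y @ 0.9600
    (4,1) via x @ 1.7551
    (5,1) via x @ 2.9098
    (5,0) via y @ 2.9600  # hit
  → r_3 = 2.9600
beam 4: φ=270°, α=60°
  direction (0.5000, 0.8660); cell (2,2); t to first gridline: x 1.0400, y 0.6004 (then +2.0000 / +1.1547)
    (2,3) via y @ 0.6004
    (3,3) via x @ 1.0400
    (3,4) via y @ 1.7551
    (3,5) via y @ 2.9098
    (4,5) via x @ 3.0400
    (4,6) via y @ 4.0645  # hit
  → r_4 = 4.0645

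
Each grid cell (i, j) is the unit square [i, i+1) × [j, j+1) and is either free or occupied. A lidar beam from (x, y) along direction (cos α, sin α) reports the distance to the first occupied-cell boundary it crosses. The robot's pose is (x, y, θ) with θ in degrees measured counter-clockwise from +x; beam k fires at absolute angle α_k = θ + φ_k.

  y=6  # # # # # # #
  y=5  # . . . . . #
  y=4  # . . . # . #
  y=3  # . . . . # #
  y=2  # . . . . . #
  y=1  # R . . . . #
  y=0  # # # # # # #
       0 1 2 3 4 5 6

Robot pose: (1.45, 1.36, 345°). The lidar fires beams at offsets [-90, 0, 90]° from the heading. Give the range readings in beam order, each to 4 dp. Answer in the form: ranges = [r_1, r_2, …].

beam 1: φ=-90°, α=255°
  cosα=-0.2588 sinα=-0.9659 | (1,1) | tMaxX 1.7387 tMaxY 0.3727 | tΔX 3.8637 tΔY 1.0353
    t=0.3727 [y] (1,0) — stop
  → r_1 = 0.3727
beam 2: φ=0°, α=345°
  cosα=0.9659 sinα=-0.2588 | (1,1) | tMaxX 0.5694 tMaxY 1.3909 | tΔX 1.0353 tΔY 3.8637
    t=0.5694 [x] (2,1)
    t=1.3909 [y] (2,0) — stop
  → r_2 = 1.3909
beam 3: φ=90°, α=75°
  cosα=0.2588 sinα=0.9659 | (1,1) | tMaxX 2.1250 tMaxY 0.6626 | tΔX 3.8637 tΔY 1.0353
    t=0.6626 [y] (1,2)
    t=1.6979 [y] (1,3)
    t=2.1250 [x] (2,3)
    t=2.7331 [y] (2,4)
    t=3.7684 [y] (2,5)
    t=4.8037 [y] (2,6) — stop
  → r_3 = 4.8037

ranges = [0.3727, 1.3909, 4.8037]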